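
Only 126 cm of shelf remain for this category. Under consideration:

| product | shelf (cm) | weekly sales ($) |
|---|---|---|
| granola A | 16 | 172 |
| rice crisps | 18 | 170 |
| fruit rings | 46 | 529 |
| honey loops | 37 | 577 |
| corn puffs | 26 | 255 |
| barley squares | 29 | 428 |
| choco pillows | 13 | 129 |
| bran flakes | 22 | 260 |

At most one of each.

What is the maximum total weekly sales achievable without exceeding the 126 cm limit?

1663

Greedy by ratio would take granola A + honey loops + barley squares + choco pillows + bran flakes: 117 cm used, total 1566.
The 38 cm tied up in granola A and bran flakes is better spent on fruit rings — total rises to 1663 (125 cm).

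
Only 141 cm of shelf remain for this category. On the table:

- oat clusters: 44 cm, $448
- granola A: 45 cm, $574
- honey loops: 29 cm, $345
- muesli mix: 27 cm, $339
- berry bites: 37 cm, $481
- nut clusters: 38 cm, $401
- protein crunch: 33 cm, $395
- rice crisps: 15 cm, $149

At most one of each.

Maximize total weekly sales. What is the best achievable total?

Ranking by ratio (weekly sales/cm): berry bites 13.00, granola A 12.76, muesli mix 12.56, protein crunch 11.97.
Taking granola A + honey loops + muesli mix + berry bites: 138 cm used, 1739 in weekly sales.
An exhaustive check of the 256 subsets confirms 1739.

1739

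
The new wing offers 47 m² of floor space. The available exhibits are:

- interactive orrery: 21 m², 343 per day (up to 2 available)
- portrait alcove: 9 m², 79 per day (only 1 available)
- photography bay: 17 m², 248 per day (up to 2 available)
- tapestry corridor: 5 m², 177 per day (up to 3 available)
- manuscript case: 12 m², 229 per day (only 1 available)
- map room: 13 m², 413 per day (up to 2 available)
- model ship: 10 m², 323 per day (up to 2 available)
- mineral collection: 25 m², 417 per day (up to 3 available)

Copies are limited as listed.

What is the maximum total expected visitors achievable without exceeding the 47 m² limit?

A density-first pass picks 3×tapestry corridor + manuscript case + 2×model ship — 1406 at 47 m².
Replace tapestry corridor and manuscript case and model ship with 2×map room: the trade gains 97 net, giving 1503 at 46 m².
The spare 1 m² is too small for any remaining exhibit, and no exchange beats 1503.

1503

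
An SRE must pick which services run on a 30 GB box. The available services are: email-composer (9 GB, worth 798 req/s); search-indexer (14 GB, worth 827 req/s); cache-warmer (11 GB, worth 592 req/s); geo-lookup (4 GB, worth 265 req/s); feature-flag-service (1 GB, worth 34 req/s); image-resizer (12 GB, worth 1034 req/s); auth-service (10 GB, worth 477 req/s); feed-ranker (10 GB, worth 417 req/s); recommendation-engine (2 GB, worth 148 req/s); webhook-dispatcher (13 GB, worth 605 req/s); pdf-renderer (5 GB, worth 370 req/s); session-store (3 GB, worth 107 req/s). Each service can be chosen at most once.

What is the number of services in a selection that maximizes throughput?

4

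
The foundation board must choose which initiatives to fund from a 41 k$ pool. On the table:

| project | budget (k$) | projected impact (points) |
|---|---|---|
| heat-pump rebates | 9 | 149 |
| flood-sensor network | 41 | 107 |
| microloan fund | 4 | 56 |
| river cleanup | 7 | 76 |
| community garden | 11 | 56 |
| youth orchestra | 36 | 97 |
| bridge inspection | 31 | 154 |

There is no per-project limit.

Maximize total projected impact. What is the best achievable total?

652

Density check — heat-pump rebates 16.56, microloan fund 14.00, river cleanup 10.86, community garden 5.09 are the best per k$.
Best packing: 4×heat-pump rebates + microloan fund — 40 k$, 652 total.
No other feasible combination exceeds 652.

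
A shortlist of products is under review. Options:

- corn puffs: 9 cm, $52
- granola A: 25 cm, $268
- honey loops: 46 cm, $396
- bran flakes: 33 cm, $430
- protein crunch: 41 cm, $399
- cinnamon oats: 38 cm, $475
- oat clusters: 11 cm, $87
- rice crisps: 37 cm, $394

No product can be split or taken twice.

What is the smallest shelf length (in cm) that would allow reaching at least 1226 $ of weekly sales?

107

Need the lightest bundle worth ≥ 1226.
Taking granola A + bran flakes + cinnamon oats + oat clusters gives 1260 (≥ 1226) for 107 cm.
Any bundle with less than 107 cm falls short of 1226.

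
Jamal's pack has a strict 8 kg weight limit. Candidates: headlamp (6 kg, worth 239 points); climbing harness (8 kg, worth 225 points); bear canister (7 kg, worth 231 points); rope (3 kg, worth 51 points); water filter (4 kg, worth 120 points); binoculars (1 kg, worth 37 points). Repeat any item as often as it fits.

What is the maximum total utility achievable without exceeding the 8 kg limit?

313

Headlamp + 2×binoculars uses 8 of the 8 kg and totals 313.
Nothing else within 8 kg beats 313.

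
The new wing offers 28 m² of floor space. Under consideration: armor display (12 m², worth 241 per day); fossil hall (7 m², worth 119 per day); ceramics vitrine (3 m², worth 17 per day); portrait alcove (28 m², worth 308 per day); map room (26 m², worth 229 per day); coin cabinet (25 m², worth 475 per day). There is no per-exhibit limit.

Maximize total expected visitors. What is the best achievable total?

By expected visitors per m²: armor display 20.08, coin cabinet 19.00, fossil hall 17.00, portrait alcove 11.00 lead.
Best packing: 2×armor display + ceramics vitrine — 27 m², 499 total.
Every other selection either busts 28 m² or fails to beat 499.

499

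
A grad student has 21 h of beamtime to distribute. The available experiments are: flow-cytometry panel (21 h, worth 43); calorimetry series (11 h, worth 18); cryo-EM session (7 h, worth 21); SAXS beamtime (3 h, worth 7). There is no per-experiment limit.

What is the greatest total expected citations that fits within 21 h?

Taking 3×cryo-EM session: 21 h used, 63 in expected citations.

63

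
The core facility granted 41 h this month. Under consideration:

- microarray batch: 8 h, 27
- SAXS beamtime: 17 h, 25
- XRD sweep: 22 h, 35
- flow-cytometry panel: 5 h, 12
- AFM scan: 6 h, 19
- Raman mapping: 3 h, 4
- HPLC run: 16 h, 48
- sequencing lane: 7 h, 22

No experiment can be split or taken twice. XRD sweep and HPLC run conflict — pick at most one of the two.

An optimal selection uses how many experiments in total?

Best achievable expected citations is 120.
microarray batch + AFM scan + Raman mapping + HPLC run + sequencing lane hits 120 at 40 h.
Every optimal selection uses 5 experiments.

5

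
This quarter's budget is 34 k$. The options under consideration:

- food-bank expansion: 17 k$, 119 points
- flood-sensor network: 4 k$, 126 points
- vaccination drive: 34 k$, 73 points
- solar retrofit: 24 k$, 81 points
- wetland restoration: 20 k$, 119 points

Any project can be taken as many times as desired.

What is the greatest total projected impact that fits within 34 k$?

1008

Density check — flood-sensor network 31.50, food-bank expansion 7.00, wetland restoration 5.95 are the best per k$.
8×flood-sensor network uses 32 of the 34 k$ and totals 1008.
The spare 2 k$ is too small for any remaining project, and no exchange beats 1008.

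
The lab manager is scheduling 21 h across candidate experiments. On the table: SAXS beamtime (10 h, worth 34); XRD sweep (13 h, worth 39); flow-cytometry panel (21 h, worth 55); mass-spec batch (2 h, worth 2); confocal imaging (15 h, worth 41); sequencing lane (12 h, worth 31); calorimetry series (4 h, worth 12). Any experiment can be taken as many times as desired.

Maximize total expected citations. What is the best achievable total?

68

2×SAXS beamtime uses 20 of the 21 h and totals 68.
The spare 1 h is too small for any remaining experiment, and no exchange beats 68.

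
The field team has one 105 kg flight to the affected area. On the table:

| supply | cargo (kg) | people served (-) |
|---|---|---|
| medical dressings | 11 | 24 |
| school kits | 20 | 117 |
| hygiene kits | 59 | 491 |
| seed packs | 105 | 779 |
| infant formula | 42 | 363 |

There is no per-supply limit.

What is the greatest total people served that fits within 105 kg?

854

By people served per kg: infant formula 8.64, hygiene kits 8.32, seed packs 7.42, school kits 5.85 lead.
Filling by ratio: school kits + 2×infant formula for 843, with 1 kg left unused.
Replace school kits and infant formula with hygiene kits: the trade gains 11 net, giving 854 at 101 kg.
That's the maximum — no swap from here does better than 854.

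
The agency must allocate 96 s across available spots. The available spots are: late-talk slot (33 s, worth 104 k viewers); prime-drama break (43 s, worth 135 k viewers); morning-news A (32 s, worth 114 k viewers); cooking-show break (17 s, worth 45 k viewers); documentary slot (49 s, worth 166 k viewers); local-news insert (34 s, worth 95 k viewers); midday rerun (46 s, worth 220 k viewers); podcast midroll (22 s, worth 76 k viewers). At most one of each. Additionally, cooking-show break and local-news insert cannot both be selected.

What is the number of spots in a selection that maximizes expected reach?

2

Optimal total is 386.
One optimal bundle: documentary slot + midday rerun (95 s).
Every optimal selection uses 2 spots.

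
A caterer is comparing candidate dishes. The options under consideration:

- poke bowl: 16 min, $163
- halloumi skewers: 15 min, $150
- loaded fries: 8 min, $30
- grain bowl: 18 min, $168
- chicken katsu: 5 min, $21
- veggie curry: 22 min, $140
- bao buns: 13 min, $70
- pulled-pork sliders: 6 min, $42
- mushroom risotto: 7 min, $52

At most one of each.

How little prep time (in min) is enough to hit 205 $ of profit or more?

Look for the lowest-prep combination reaching 205.
poke bowl + pulled-pork sliders: 205 profit at 22 min.
Any bundle with less than 22 min falls short of 205.

22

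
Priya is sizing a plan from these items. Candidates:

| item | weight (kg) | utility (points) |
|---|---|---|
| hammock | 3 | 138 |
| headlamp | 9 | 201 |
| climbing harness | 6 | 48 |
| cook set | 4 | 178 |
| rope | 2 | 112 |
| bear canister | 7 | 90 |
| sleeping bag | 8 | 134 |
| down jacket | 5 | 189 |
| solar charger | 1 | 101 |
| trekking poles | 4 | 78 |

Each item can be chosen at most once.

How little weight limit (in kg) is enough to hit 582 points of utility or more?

Look for the lowest-weight combination reaching 582.
Taking hammock + cook set + down jacket + solar charger gives 606 (≥ 582) for 13 kg.
No combination under 13 kg hits 582.

13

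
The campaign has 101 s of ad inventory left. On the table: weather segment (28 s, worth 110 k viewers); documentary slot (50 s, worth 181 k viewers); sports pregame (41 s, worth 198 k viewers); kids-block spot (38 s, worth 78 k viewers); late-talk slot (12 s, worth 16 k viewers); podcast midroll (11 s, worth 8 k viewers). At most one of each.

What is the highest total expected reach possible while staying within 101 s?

379

Taking the top-ratio spots first gives weather segment + sports pregame + late-talk slot + podcast midroll for 332 (92 s).
Replace weather segment and late-talk slot and podcast midroll with documentary slot: the trade gains 47 net, giving 379 at 91 s.
Next best is weather segment + sports pregame + late-talk slot + podcast midroll at 332 (92 s) — short by 47.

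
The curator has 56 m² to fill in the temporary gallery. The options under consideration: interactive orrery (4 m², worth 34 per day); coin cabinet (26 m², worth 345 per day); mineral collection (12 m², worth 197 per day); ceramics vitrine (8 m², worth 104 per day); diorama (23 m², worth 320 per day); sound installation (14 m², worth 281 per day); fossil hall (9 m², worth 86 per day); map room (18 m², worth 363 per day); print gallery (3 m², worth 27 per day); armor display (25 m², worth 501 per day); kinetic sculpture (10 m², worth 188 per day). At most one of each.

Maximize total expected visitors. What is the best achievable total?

1079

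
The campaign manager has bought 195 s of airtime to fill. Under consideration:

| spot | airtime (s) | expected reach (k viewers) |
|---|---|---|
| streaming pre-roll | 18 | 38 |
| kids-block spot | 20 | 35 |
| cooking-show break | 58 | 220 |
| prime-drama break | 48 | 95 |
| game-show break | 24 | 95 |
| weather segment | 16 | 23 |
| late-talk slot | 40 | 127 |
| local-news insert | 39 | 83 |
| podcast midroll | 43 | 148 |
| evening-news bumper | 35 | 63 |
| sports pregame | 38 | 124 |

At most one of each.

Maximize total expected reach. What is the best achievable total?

642

Greedy by ratio would take streaming pre-roll + cooking-show break + game-show break + podcast midroll + sports pregame: 181 s used, total 625.
Dropping streaming pre-roll and game-show break frees 42 s; slotting in weather segment + late-talk slot (56 s) lifts the total to 642 at 195 s.
The closest alternative, cooking-show break + game-show break + late-talk slot + evening-news bumper + sports pregame, reaches only 629.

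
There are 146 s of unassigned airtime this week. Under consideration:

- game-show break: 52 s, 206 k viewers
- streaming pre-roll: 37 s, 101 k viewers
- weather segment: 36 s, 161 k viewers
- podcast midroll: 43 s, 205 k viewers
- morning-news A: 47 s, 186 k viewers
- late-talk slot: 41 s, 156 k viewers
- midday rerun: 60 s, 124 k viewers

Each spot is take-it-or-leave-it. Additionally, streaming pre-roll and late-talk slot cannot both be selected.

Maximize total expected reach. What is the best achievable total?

597

Greedy by ratio would take game-show break + weather segment + podcast midroll: 131 s used, total 572.
Dropping weather segment frees 36 s; slotting in morning-news A (47 s) lifts the total to 597 at 142 s.
The closest alternative, game-show break + weather segment + podcast midroll, reaches only 572.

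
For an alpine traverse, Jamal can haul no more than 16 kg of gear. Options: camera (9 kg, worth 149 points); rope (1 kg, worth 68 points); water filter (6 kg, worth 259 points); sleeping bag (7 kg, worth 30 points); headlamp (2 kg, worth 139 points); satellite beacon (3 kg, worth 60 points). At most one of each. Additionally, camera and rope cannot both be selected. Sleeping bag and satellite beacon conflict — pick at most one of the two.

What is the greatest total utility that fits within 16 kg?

526

Density check — headlamp 69.50, rope 68.00, water filter 43.17 are the best per kg.
Taking rope + water filter + headlamp + satellite beacon: 12 kg used, 526 in utility.
The closest alternative, rope + water filter + sleeping bag + headlamp, reaches only 496.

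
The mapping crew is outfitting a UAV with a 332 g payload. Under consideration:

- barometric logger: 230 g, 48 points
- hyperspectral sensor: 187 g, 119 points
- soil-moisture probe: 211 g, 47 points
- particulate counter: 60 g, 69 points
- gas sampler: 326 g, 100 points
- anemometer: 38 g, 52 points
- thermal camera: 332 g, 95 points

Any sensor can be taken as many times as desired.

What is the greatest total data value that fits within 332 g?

The ratio heuristic lands on 8×anemometer (416) but leaves 28 g idle.
The 38 g tied up in anemometer is better spent on particulate counter — total rises to 433 (326 g).
The spare 6 g is too small for any remaining sensor, and no exchange beats 433.

433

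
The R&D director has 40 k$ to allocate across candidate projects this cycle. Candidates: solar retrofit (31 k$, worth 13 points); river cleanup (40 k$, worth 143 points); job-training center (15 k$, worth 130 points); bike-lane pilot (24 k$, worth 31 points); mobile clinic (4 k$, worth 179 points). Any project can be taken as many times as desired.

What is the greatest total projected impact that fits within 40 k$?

1790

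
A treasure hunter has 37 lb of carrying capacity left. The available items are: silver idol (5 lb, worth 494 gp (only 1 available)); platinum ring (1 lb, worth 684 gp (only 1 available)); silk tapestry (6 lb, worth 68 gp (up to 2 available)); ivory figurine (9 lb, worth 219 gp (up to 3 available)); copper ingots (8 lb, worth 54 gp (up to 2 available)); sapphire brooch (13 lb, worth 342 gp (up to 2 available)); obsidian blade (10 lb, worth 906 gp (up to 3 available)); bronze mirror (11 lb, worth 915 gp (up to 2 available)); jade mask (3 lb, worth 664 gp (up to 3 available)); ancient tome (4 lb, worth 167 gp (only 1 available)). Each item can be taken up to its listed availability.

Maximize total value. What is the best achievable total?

5000

By value per lb: platinum ring 684.00, jade mask 221.33, silver idol 98.80 lead.
Greedy by ratio would take silver idol + platinum ring + 2×obsidian blade + 3×jade mask: 35 lb used, total 4982.
The 20 lb tied up in 2×obsidian blade is better spent on 2×bronze mirror — total rises to 5000 (37 lb).
Every other selection either busts 37 lb or exceeds an availability limit or fails to beat 5000.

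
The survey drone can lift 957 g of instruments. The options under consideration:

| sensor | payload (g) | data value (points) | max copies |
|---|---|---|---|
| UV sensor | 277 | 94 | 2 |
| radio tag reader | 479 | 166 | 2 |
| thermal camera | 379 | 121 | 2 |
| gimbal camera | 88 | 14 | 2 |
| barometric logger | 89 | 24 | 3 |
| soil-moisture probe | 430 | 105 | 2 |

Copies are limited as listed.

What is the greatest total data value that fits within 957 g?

Density check — radio tag reader 0.35, UV sensor 0.34, thermal camera 0.32, barometric logger 0.27 are the best per g.
Taking the top-ratio sensors first gives UV sensor + radio tag reader + 2×barometric logger for 308 (934 g).
Replace UV sensor and barometric logger with thermal camera: the trade gains 3 net, giving 311 at 947 g.
No other feasible combination exceeds 311.

311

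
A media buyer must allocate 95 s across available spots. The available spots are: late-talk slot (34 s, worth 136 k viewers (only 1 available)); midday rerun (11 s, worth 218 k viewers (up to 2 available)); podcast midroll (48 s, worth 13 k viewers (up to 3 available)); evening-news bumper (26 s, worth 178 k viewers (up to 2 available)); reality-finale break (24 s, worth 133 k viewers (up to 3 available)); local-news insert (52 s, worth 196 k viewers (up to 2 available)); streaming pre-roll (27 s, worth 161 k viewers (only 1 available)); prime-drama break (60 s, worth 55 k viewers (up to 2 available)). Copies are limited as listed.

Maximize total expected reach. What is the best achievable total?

835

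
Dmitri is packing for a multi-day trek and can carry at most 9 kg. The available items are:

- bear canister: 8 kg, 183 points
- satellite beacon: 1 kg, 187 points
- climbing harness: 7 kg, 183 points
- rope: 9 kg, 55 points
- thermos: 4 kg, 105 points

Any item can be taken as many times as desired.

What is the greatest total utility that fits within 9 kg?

Density check — satellite beacon 187.00, thermos 26.25, climbing harness 26.14 are the best per kg.
Taking 9×satellite beacon: 9 kg used, 1683 in utility.

1683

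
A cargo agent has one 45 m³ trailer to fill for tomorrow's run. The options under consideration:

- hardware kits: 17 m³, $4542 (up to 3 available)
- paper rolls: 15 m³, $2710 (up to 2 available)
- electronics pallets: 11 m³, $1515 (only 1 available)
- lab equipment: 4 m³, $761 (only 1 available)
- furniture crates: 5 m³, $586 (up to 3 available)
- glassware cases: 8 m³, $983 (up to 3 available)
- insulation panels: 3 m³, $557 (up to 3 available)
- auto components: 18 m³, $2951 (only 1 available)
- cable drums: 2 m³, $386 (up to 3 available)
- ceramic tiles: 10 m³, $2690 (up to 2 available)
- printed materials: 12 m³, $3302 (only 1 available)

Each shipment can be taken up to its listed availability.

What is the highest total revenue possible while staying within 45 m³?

Taking the top-ratio shipments first gives lab equipment + insulation panels + 3×cable drums + 2×ceramic tiles + printed materials for 11158 (45 m³).
But 2×hardware kits + ceramic tiles fits in 44 m³ and reaches 11774.
The spare 1 m³ is too small for any remaining shipment, and no exchange beats 11774.

11774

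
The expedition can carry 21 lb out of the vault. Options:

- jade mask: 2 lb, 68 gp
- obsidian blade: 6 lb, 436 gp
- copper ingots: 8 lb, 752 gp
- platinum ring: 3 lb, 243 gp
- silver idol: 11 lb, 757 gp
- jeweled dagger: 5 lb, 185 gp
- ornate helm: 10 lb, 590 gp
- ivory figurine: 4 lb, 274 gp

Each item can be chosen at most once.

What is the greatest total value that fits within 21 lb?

By value per lb: copper ingots 94.00, platinum ring 81.00, obsidian blade 72.67 lead.
Taking obsidian blade + copper ingots + platinum ring + ivory figurine: 21 lb used, 1705 in value.
Runner-up copper ingots + platinum ring + ornate helm tops out at 1585.

1705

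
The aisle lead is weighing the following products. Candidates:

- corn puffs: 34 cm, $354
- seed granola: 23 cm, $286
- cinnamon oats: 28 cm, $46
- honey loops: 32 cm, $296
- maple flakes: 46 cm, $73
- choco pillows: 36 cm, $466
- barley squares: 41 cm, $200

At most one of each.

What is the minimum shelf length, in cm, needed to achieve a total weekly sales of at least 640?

Need the lightest bundle worth ≥ 640.
Taking corn puffs + seed granola gives 640 (≥ 640) for 57 cm.
Below 57 cm the best achievable stays under 640.

57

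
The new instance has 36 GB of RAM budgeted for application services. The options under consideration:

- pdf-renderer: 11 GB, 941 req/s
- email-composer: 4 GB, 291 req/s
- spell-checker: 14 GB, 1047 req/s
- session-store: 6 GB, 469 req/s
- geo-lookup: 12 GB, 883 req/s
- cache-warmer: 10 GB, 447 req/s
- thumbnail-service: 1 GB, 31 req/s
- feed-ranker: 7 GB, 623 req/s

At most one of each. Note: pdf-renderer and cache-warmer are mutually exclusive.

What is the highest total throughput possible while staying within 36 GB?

2916

Best packing: pdf-renderer + session-store + geo-lookup + feed-ranker — 36 GB, 2916 total.
The closest alternative, pdf-renderer + email-composer + spell-checker + feed-ranker, reaches only 2902.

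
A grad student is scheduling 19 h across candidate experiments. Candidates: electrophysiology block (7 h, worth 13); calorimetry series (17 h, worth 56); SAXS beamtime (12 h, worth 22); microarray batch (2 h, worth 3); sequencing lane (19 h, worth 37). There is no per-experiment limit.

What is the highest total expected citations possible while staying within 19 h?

59

The ratio ordering already packs tightly: calorimetry series + microarray batch, 19 h, 59.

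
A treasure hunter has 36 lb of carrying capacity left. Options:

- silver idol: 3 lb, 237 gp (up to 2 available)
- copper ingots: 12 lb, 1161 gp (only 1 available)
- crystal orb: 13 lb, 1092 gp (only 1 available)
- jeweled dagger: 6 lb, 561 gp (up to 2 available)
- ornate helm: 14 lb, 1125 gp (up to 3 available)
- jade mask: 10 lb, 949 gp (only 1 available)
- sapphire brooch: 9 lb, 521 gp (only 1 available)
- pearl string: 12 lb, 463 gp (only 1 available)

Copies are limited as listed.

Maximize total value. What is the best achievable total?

3235

Greedy by ratio would take copper ingots + 2×jeweled dagger + jade mask: 34 lb used, total 3232.
The 12 lb tied up in 2×jeweled dagger is better spent on ornate helm — total rises to 3235 (36 lb).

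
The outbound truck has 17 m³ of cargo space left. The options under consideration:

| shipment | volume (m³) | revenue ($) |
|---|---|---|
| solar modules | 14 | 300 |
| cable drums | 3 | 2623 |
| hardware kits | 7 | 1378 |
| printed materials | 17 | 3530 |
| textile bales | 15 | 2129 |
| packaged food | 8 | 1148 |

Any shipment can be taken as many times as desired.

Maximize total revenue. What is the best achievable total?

13115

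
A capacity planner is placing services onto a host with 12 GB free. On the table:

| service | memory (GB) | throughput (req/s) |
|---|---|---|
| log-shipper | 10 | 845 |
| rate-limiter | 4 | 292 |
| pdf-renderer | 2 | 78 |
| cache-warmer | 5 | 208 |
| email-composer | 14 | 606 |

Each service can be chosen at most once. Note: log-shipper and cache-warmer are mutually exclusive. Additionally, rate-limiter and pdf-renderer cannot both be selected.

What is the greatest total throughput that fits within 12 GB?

923

By throughput per GB: log-shipper 84.50, rate-limiter 73.00, email-composer 43.29, cache-warmer 41.60 lead.
Taking log-shipper + pdf-renderer: 12 GB used, 923 in throughput.
Next best is log-shipper at 845 (10 GB) — short by 78.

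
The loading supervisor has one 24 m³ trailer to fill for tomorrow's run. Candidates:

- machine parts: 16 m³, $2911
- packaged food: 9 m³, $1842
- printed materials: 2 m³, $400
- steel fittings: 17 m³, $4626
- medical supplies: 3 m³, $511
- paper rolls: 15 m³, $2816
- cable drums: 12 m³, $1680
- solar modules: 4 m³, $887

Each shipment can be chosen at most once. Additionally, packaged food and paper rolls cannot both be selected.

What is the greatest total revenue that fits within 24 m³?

6024

The ratio heuristic lands on printed materials + steel fittings + solar modules (5913) but leaves 1 m³ idle.
Replace printed materials with medical supplies: the trade gains 111 net, giving 6024 at 24 m³.
Runner-up printed materials + steel fittings + solar modules tops out at 5913.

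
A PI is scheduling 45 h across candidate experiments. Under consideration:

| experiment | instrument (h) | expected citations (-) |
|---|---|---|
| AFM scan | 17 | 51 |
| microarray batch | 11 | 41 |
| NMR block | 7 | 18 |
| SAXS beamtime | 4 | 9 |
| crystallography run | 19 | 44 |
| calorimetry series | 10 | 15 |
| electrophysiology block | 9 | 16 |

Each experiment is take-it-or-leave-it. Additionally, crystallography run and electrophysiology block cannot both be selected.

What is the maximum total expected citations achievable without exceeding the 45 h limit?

126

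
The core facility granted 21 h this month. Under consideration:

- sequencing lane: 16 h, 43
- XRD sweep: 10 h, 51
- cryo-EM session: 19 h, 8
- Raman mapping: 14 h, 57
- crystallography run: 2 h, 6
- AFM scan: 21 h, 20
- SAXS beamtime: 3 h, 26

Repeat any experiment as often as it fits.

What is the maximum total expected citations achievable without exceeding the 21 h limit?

Taking 7×SAXS beamtime: 21 h used, 182 in expected citations.
No other feasible combination exceeds 182.

182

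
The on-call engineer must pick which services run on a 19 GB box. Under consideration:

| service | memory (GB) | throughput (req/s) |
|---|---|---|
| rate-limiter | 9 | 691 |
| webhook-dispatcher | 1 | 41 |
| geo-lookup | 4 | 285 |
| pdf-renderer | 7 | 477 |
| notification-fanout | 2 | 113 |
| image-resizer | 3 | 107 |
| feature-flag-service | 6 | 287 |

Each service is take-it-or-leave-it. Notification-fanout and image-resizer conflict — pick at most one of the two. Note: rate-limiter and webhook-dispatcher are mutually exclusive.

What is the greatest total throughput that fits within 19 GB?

Taking rate-limiter + pdf-renderer + notification-fanout: 18 GB used, 1281 in throughput.
Every other selection either busts 19 GB or breaks a pairing rule or fails to beat 1281.

1281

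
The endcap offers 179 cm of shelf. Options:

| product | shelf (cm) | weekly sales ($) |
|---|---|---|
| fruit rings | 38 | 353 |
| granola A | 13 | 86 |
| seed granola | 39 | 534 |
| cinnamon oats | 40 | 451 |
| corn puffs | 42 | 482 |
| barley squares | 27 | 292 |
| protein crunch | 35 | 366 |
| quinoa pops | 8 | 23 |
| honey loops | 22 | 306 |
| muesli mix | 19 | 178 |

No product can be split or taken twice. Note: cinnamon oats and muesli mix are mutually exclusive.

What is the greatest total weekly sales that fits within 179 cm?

Filling by ratio: seed granola + cinnamon oats + corn puffs + barley squares + quinoa pops + honey loops for 2088, with 1 cm left unused.
Dropping barley squares and quinoa pops frees 35 cm; slotting in protein crunch (35 cm) lifts the total to 2139 at 178 cm.
The closest alternative, seed granola + cinnamon oats + corn puffs + barley squares + quinoa pops + honey loops, reaches only 2088.

2139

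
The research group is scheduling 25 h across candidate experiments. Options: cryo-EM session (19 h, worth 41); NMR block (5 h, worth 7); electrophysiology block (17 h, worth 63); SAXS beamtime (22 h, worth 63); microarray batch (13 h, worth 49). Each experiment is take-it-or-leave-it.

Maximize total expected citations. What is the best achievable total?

By expected citations per h: microarray batch 3.77, electrophysiology block 3.71, SAXS beamtime 2.86, cryo-EM session 2.16 lead.
Taking the top-ratio experiments first gives NMR block + microarray batch for 56 (18 h).
The 13 h tied up in microarray batch is better spent on electrophysiology block — total rises to 70 (22 h).
Next best is electrophysiology block at 63 (17 h) — short by 7.

70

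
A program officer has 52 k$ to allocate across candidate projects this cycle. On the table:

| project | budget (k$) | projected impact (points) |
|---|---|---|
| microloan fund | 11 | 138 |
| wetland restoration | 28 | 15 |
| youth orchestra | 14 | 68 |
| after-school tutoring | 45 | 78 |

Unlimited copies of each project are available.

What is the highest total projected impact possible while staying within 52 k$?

552

Density check — microloan fund 12.55, youth orchestra 4.86, after-school tutoring 1.73 are the best per k$.
The ratio ordering already packs tightly: 4×microloan fund, 44 k$, 552.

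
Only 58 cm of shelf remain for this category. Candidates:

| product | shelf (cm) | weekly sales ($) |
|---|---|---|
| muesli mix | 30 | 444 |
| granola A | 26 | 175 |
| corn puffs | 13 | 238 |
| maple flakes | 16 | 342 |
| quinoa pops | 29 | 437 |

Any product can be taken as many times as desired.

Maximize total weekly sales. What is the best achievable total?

1160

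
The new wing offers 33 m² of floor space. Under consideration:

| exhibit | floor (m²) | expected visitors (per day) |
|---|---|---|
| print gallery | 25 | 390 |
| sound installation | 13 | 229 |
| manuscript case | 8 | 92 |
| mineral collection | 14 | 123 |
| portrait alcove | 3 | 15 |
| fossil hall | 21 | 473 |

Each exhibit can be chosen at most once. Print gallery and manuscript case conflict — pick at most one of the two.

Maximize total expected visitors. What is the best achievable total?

Best packing: manuscript case + portrait alcove + fossil hall — 32 m², 580 total.
The closest alternative, manuscript case + fossil hall, reaches only 565.

580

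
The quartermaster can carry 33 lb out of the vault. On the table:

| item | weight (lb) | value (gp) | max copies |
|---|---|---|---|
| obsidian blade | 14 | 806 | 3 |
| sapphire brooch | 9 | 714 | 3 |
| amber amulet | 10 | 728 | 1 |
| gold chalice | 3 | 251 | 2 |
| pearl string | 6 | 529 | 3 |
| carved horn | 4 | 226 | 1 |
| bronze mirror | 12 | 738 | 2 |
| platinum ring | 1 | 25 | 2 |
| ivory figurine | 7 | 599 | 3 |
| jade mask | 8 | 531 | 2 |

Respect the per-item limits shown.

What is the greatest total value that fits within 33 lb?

2855

A density-first pass picks 3×pearl string + platinum ring + 2×ivory figurine — 2810 at 33 lb.
Dropping pearl string and platinum ring frees 7 lb; slotting in ivory figurine (7 lb) lifts the total to 2855 at 33 lb.
That's the maximum — no swap from here does better than 2855.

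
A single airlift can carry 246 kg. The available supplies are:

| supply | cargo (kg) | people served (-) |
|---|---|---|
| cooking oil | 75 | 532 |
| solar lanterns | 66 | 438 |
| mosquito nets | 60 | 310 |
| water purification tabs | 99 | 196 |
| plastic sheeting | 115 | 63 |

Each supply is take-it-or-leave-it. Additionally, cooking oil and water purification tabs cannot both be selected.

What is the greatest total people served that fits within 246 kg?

1280

Taking cooking oil + solar lanterns + mosquito nets: 201 kg used, 1280 in people served.
Next best is cooking oil + solar lanterns at 970 (141 kg) — short by 310.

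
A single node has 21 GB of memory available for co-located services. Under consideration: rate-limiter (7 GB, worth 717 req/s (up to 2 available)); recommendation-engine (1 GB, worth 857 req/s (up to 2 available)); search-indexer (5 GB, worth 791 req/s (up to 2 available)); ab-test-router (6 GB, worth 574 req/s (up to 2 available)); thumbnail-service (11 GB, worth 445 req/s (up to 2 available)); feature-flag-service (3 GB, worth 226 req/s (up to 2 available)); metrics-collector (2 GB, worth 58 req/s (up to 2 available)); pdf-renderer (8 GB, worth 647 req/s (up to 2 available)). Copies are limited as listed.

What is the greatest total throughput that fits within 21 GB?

4096

By throughput per GB: recommendation-engine 857.00, search-indexer 158.20, rate-limiter 102.43 lead.
Greedy by ratio would take rate-limiter + 2×recommendation-engine + 2×search-indexer + metrics-collector: 21 GB used, total 4071.
Replace rate-limiter and metrics-collector with ab-test-router + feature-flag-service: the trade gains 25 net, giving 4096 at 21 GB.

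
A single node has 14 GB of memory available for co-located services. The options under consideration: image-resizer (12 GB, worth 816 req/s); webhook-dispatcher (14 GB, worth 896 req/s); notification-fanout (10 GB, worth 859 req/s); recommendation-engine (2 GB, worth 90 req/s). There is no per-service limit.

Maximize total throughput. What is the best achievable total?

Notification-fanout + 2×recommendation-engine uses 14 of the 14 GB and totals 1039.

1039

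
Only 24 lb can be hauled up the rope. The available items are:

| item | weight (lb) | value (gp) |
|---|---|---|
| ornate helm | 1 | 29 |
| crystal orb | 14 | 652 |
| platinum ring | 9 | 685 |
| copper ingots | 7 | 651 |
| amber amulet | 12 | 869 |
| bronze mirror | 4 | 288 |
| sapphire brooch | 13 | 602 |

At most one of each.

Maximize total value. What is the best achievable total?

The ratio heuristic lands on ornate helm + platinum ring + copper ingots + bronze mirror (1653) but leaves 3 lb idle.
The 9 lb tied up in platinum ring is better spent on amber amulet — total rises to 1837 (24 lb).
The closest alternative, copper ingots + amber amulet + bronze mirror, reaches only 1808.

1837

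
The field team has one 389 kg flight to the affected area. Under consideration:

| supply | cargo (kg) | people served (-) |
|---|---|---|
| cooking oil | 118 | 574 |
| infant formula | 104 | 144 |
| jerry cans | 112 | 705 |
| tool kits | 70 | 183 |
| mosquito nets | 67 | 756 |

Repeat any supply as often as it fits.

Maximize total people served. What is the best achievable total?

Ranking by ratio (people served/kg): mosquito nets 11.28, jerry cans 6.29, cooking oil 4.86.
Best packing: 5×mosquito nets — 335 kg, 3780 total.
Nothing else within 389 kg beats 3780.

3780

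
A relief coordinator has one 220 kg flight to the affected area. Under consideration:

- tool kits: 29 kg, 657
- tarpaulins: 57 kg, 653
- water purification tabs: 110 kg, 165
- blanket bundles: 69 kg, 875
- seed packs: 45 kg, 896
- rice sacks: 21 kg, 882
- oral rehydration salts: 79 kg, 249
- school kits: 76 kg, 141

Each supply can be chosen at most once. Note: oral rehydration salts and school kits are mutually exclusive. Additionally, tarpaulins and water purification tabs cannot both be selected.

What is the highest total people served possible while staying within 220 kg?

3310

Taking tool kits + blanket bundles + seed packs + rice sacks: 164 kg used, 3310 in people served.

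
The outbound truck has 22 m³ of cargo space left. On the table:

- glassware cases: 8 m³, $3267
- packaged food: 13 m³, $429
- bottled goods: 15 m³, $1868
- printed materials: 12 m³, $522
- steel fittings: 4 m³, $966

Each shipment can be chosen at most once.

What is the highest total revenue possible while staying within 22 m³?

4233

Ranking by ratio (revenue/m³): glassware cases 408.38, steel fittings 241.50, bottled goods 124.53, printed materials 43.50.
Glassware cases + steel fittings uses 12 of the 22 m³ and totals 4233.
An exhaustive check of the 32 subsets confirms 4233.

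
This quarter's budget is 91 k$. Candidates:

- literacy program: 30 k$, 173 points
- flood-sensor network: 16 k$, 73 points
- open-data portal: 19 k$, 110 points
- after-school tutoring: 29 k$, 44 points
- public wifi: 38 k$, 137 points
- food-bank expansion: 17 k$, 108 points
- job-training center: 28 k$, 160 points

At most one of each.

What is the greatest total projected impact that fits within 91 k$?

Filling by ratio: literacy program + flood-sensor network + open-data portal + food-bank expansion for 464, with 9 k$ left unused.
Replace open-data portal with job-training center: the trade gains 50 net, giving 514 at 91 k$.
No other feasible combination exceeds 514.

514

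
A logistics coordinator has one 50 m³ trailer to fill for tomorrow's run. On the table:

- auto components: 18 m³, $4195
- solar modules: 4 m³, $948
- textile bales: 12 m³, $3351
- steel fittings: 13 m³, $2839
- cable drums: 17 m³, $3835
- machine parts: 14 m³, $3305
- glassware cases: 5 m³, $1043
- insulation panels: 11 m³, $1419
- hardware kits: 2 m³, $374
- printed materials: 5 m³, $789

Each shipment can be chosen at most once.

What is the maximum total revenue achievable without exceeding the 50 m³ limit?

Auto components + solar modules + textile bales + machine parts + hardware kits uses 50 of the 50 m³ and totals 12173.
The closest alternative, textile bales + cable drums + machine parts + glassware cases + hardware kits, reaches only 11908.

12173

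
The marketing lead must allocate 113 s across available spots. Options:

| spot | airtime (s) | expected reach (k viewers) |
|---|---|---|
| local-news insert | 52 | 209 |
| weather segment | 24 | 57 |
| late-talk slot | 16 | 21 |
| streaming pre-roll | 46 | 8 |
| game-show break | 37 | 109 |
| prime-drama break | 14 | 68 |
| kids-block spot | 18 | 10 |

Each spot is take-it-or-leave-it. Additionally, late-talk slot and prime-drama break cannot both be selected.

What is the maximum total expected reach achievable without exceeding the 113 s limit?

By expected reach per s: prime-drama break 4.86, local-news insert 4.02, game-show break 2.95, weather segment 2.38 lead.
The ratio ordering already packs tightly: local-news insert + game-show break + prime-drama break, 103 s, 386.
The closest alternative, local-news insert + weather segment + game-show break, reaches only 375.

386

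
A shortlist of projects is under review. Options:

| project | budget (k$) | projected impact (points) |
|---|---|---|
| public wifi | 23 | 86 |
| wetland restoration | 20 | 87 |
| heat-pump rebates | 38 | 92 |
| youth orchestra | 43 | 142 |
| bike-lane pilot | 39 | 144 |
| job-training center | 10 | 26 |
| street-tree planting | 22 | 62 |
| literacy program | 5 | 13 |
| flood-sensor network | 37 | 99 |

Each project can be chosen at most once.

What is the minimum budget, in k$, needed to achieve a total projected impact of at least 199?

53

Need the lightest bundle worth ≥ 199.
public wifi + wetland restoration + job-training center: 199 projected impact at 53 k$.
No combination under 53 k$ hits 199.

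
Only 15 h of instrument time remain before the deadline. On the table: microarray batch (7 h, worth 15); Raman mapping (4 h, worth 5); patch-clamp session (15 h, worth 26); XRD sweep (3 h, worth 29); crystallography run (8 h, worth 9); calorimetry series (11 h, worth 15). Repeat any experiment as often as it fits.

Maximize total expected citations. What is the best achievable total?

145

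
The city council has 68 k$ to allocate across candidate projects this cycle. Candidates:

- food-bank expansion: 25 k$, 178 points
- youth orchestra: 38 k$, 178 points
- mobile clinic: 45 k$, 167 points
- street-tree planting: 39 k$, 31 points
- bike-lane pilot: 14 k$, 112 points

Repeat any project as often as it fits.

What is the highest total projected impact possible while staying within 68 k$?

A density-first pass picks 4×bike-lane pilot — 448 at 56 k$.
Dropping bike-lane pilot frees 14 k$; slotting in food-bank expansion (25 k$) lifts the total to 514 at 67 k$.
Every other selection either busts 68 k$ or fails to beat 514.

514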